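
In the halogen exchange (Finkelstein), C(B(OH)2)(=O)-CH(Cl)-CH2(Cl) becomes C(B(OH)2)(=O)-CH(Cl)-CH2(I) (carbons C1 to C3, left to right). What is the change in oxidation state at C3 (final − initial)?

Before: C3 has 1 bond to C, 2 bonds to H, 1 bond to Cl → oxidation state -1.
After: C3 has 1 bond to C, 2 bonds to H, 1 bond to I → oxidation state -1.
Δ = -1 − (-1) = 0, so no net redox change at C3.

0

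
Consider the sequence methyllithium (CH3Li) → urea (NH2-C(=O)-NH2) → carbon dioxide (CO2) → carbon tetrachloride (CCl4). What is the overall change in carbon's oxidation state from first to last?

Carbon oxidation states along the series — methyllithium: -4, urea: +4, carbon dioxide: +4, carbon tetrachloride: +4.
Net change = +4 − (-4) = +8.

+8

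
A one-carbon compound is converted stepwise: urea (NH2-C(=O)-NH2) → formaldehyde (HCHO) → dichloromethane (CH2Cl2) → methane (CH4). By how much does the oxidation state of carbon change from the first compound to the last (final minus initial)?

Carbon oxidation states along the series — urea: +4, formaldehyde: 0, dichloromethane: 0, methane: -4.
Net change = -4 − (+4) = -8.

-8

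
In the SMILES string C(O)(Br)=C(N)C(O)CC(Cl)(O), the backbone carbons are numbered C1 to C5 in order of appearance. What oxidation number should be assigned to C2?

Bonds to more-electronegative neighbours contribute +1 each, bonds to H or metals contribute −1 each, and C–C bonds contribute 0.
C2 has a double bond to C (2×0 = 0), one bond to C (0), one bond to N (+1).
Oxidation state = 0 + 0 + 1 = +1.

+1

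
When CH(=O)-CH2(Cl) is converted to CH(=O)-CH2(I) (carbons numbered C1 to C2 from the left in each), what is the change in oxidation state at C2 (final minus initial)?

0

Before: C2 has 1 bond to C, 2 bonds to H, 1 bond to Cl → oxidation state -1.
After: C2 has 1 bond to C, 2 bonds to H, 1 bond to I → oxidation state -1.
Δ = -1 − (-1) = 0, so no net redox change at C2.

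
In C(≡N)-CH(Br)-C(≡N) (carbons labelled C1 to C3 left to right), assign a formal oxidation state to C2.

0

C2 has one bond to C (0), one bond to C (0), one bond to Br (+1), one bond to H (-1).
Oxidation state = 0 + 0 + 1 − 1 = 0.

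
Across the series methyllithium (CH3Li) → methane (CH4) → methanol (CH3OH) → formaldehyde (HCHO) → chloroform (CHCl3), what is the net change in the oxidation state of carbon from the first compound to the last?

Carbon oxidation states along the series — methyllithium: -4, methane: -4, methanol: -2, formaldehyde: 0, chloroform: +2.
Net change = +2 − (-4) = +6.

+6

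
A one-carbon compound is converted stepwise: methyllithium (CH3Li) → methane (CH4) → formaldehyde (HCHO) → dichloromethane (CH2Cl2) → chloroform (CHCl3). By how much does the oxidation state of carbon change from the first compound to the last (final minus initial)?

+6

Carbon oxidation states along the series — methyllithium: -4, methane: -4, formaldehyde: 0, dichloromethane: 0, chloroform: +2.
Net change = +2 − (-4) = +6.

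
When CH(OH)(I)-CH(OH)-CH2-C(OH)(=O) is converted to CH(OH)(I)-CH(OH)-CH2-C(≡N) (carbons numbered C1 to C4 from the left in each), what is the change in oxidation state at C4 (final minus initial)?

Before: C4 has 1 bond to C, 3 bonds to O → oxidation state +3.
After: C4 has 1 bond to C, 3 bonds to N → oxidation state +3.
Δ = +3 − (+3) = 0, so no net redox change at C4.

0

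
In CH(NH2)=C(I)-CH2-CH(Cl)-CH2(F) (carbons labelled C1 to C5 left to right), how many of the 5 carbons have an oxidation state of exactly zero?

Tallying each carbon's bonds:
C1: 2C, 1H, 1N → 0 − 1 + 1 = 0
C2: 3C, 1I → 0 + 1 = +1
C3: 2C, 2H → 0 − 2 = -2
C4: 2C, 1H, 1Cl → 0 − 1 + 1 = 0
C5: 1C, 2H, 1F → 0 − 2 + 1 = -1
2 carbons (C1, C4) meet the condition.

2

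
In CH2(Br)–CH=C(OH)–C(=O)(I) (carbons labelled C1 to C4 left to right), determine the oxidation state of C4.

Each bond to a more electronegative atom (O, N, halogen) counts +1, each bond to a less electronegative atom (H, metal, B, Si) counts −1, and each C–C bond counts 0.
C4 has one bond to C (0), a double bond to O (2×+1 = +2), one bond to I (+1).
Oxidation state = 0 + 2 + 1 = +3.

+3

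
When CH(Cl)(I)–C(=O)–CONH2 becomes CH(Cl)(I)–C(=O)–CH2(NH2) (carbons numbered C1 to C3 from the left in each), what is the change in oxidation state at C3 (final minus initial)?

Before: C3 has 1 bond to C, 2 bonds to O, 1 bond to N → oxidation state +3.
After: C3 has 1 bond to C, 2 bonds to H, 1 bond to N → oxidation state -1.
Δ = -1 − (+3) = -4, so this is a reduction at C3.

-4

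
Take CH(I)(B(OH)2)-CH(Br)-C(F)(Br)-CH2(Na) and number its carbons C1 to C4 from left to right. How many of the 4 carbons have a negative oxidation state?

Tallying each carbon's bonds:
C1: 1C, 1H, 1I, 1B → 0 − 1 + 1 − 1 = -1
C2: 2C, 1H, 1Br → 0 − 1 + 1 = 0
C3: 2C, 1F, 1Br → 0 + 1 + 1 = +2
C4: 1C, 2H, 1Na → 0 − 2 − 1 = -3
2 carbons (C1, C4) meet the condition.

2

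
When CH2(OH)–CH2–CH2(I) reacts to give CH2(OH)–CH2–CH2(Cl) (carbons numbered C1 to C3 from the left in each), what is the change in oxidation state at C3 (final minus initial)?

Before: C3 has 1 bond to C, 2 bonds to H, 1 bond to I → oxidation state -1.
After: C3 has 1 bond to C, 2 bonds to H, 1 bond to Cl → oxidation state -1.
Δ = -1 − (-1) = 0, so no net redox change at C3.

0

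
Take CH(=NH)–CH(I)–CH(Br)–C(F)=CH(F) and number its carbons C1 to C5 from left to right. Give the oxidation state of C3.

0

Assign +1 per bond to O/N/halogen, −1 per bond to H or an electropositive element, and 0 per bond to carbon.
C3 has one bond to C (0), one bond to C (0), one bond to H (-1), one bond to Br (+1).
Oxidation state = 0 + 0 − 1 + 1 = 0.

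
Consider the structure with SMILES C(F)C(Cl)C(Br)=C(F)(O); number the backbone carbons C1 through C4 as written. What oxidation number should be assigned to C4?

Bonds to more-electronegative neighbours contribute +1 each, bonds to H or metals contribute −1 each, and C–C bonds contribute 0.
C4 has a double bond to C (2×0 = 0), one bond to F (+1), one bond to O (+1).
Oxidation state = 0 + 1 + 1 = +2.

+2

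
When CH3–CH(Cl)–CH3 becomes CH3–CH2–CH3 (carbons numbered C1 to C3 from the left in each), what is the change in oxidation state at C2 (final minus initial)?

-2

Before: C2 has 2 bonds to C, 1 bond to H, 1 bond to Cl → oxidation state 0.
After: C2 has 2 bonds to C, 2 bonds to H → oxidation state -2.
Δ = -2 − (0) = -2, so this is a reduction at C2.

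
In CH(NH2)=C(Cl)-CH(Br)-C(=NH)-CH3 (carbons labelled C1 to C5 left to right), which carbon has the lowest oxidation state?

C5

Tallying each carbon's bonds:
C1: 2C, 1H, 1N → 0 − 1 + 1 = 0
C2: 3C, 1Cl → 0 + 1 = +1
C3: 2C, 1H, 1Br → 0 − 1 + 1 = 0
C4: 2C, 2N → 0 + 2 = +2
C5: 1C, 3H → 0 − 3 = -3
The most reduced carbon is C5 at -3.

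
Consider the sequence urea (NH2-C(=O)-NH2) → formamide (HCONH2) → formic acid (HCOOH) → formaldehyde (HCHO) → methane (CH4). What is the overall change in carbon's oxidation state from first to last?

-8

Carbon oxidation states along the series — urea: +4, formamide: +2, formic acid: +2, formaldehyde: 0, methane: -4.
Net change = -4 − (+4) = -8.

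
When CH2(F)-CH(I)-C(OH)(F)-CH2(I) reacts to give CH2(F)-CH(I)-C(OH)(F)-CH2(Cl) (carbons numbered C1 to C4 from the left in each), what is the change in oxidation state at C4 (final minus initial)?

Before: C4 has 1 bond to C, 2 bonds to H, 1 bond to I → oxidation state -1.
After: C4 has 1 bond to C, 2 bonds to H, 1 bond to Cl → oxidation state -1.
Δ = -1 − (-1) = 0, so no net redox change at C4.

0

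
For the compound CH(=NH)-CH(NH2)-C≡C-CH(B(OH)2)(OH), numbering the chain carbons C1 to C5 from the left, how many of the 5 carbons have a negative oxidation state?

Count +1 for every bond to an atom more electronegative than carbon and −1 for every bond to one less electronegative; C–C bonds are 0. Tallying each carbon:
C1: 1C, 1H, 2N → 0 − 1 + 2 = +1
C2: 2C, 1H, 1N → 0 − 1 + 1 = 0
C3: 4C → 0 = 0
C4: 4C → 0 = 0
C5: 1C, 1H, 1O, 1B → 0 − 1 + 1 − 1 = -1
1 carbon (C5) meets the condition.

1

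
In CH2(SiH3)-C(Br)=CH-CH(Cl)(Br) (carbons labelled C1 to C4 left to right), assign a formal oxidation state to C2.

C2 has one bond to C (0), a double bond to C (2×0 = 0), one bond to Br (+1).
Oxidation state = 0 + 0 + 1 = +1.

+1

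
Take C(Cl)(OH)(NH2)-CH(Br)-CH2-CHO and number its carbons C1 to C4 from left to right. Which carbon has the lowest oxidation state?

C3

Tallying each carbon's bonds:
C1: 1C, 1O, 1N, 1Cl → 0 + 1 + 1 + 1 = +3
C2: 2C, 1H, 1Br → 0 − 1 + 1 = 0
C3: 2C, 2H → 0 − 2 = -2
C4: 1C, 1H, 2O → 0 − 1 + 2 = +1
The most reduced carbon is C3 at -2.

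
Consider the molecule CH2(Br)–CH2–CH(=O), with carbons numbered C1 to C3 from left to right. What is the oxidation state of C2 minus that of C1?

C2: 2C, 2H → 0 − 2 = -2
C1: 1C, 2H, 1Br → 0 − 2 + 1 = -1
Difference: -2 − (-1) = -1.

-1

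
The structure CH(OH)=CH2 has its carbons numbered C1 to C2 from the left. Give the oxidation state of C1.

0

Assign +1 per bond to O/N/halogen, −1 per bond to H or an electropositive element, and 0 per bond to carbon.
C1 has a double bond to C (2×0 = 0), one bond to H (-1), one bond to O (+1).
Oxidation state = 0 − 1 + 1 = 0.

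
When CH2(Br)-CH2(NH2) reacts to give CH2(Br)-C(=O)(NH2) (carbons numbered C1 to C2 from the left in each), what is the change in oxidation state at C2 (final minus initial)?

Before: C2 has 1 bond to C, 2 bonds to H, 1 bond to N → oxidation state -1.
After: C2 has 1 bond to C, 2 bonds to O, 1 bond to N → oxidation state +3.
Δ = +3 − (-1) = +4, so this is an oxidation at C2.

+4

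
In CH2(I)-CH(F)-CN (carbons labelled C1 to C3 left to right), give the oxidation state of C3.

Each bond to a more electronegative atom (O, N, halogen) counts +1, each bond to a less electronegative atom (H, metal, B, Si) counts −1, and each C–C bond counts 0.
C3 has one bond to C (0), a triple bond to N (3×+1 = +3).
Oxidation state = 0 + 3 = +3.

+3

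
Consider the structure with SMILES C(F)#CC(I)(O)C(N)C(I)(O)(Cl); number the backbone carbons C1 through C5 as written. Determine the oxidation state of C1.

C1 has a triple bond to C (3×0 = 0), one bond to F (+1).
Oxidation state = 0 + 1 = +1.

+1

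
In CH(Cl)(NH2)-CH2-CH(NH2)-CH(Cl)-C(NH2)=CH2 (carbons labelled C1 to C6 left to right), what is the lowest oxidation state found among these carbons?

-2

Each bond to a more electronegative atom (O, N, halogen) counts +1, each bond to a less electronegative atom (H, metal, B, Si) counts −1, and each C–C bond counts 0. Tallying each carbon:
C1: 1C, 1H, 1N, 1Cl → 0 − 1 + 1 + 1 = +1
C2: 2C, 2H → 0 − 2 = -2
C3: 2C, 1H, 1N → 0 − 1 + 1 = 0
C4: 2C, 1H, 1Cl → 0 − 1 + 1 = 0
C5: 3C, 1N → 0 + 1 = +1
C6: 2C, 2H → 0 − 2 = -2
The lowest value is -2.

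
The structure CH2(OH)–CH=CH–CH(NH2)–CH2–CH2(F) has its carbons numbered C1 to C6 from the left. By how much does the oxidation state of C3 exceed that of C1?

0

C3: 3C, 1H → 0 − 1 = -1
C1: 1C, 2H, 1O → 0 − 2 + 1 = -1
Difference: -1 − (-1) = 0.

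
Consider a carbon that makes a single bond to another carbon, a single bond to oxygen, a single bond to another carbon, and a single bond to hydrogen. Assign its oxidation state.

The carbon has one bond to C (0), one bond to C (0), one bond to O (+1), one bond to H (-1).
Oxidation state = 0 + 0 + 1 − 1 = 0.

0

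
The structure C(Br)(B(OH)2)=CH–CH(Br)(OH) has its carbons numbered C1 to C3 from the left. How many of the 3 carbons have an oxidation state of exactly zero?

1

Bonds to more-electronegative neighbours contribute +1 each, bonds to H or metals contribute −1 each, and C–C bonds contribute 0. Tallying each carbon:
C1: 2C, 1Br, 1B → 0 + 1 − 1 = 0
C2: 3C, 1H → 0 − 1 = -1
C3: 1C, 1H, 1O, 1Br → 0 − 1 + 1 + 1 = +1
1 carbon (C1) meets the condition.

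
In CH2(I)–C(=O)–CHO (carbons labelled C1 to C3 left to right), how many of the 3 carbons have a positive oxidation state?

2

Bonds to more-electronegative neighbours contribute +1 each, bonds to H or metals contribute −1 each, and C–C bonds contribute 0. Tallying each carbon:
C1: 1C, 2H, 1I → 0 − 2 + 1 = -1
C2: 2C, 2O → 0 + 2 = +2
C3: 1C, 1H, 2O → 0 − 1 + 2 = +1
2 carbons (C2, C3) meet the condition.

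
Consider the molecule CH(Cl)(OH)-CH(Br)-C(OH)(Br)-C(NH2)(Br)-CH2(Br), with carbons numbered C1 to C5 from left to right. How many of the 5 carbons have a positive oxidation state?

Bonds to more-electronegative neighbours contribute +1 each, bonds to H or metals contribute −1 each, and C–C bonds contribute 0. Tallying each carbon:
C1: 1C, 1H, 1O, 1Cl → 0 − 1 + 1 + 1 = +1
C2: 2C, 1H, 1Br → 0 − 1 + 1 = 0
C3: 2C, 1O, 1Br → 0 + 1 + 1 = +2
C4: 2C, 1N, 1Br → 0 + 1 + 1 = +2
C5: 1C, 2H, 1Br → 0 − 2 + 1 = -1
3 carbons (C1, C3, C4) meet the condition.

3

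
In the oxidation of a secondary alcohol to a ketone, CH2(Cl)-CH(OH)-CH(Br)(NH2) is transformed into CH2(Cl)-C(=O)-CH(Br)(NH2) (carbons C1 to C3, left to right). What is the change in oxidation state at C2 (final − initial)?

Before: C2 has 2 bonds to C, 1 bond to H, 1 bond to O → oxidation state 0.
After: C2 has 2 bonds to C, 2 bonds to O → oxidation state +2.
Δ = +2 − (0) = +2, so this is an oxidation at C2.

+2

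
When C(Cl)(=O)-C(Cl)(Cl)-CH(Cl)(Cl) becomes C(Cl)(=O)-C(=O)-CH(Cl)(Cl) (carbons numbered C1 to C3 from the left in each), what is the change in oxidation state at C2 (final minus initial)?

Before: C2 has 2 bonds to C, 2 bonds to Cl → oxidation state +2.
After: C2 has 2 bonds to C, 2 bonds to O → oxidation state +2.
Δ = +2 − (+2) = 0, so no net redox change at C2.

0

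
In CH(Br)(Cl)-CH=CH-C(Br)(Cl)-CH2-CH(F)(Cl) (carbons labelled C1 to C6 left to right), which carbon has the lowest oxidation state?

Tallying each carbon's bonds:
C1: 1C, 1H, 1Cl, 1Br → 0 − 1 + 1 + 1 = +1
C2: 3C, 1H → 0 − 1 = -1
C3: 3C, 1H → 0 − 1 = -1
C4: 2C, 1Cl, 1Br → 0 + 1 + 1 = +2
C5: 2C, 2H → 0 − 2 = -2
C6: 1C, 1H, 1F, 1Cl → 0 − 1 + 1 + 1 = +1
The most reduced carbon is C5 at -2.

C5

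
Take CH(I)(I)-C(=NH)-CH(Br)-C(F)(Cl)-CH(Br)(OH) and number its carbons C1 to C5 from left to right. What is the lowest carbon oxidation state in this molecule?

Tallying each carbon's bonds:
C1: 1C, 1H, 2I → 0 − 1 + 2 = +1
C2: 2C, 2N → 0 + 2 = +2
C3: 2C, 1H, 1Br → 0 − 1 + 1 = 0
C4: 2C, 1F, 1Cl → 0 + 1 + 1 = +2
C5: 1C, 1H, 1O, 1Br → 0 − 1 + 1 + 1 = +1
The lowest value is 0.

0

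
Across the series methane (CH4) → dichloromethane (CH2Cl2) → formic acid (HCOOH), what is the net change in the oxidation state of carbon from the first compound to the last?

+6

Carbon oxidation states along the series — methane: -4, dichloromethane: 0, formic acid: +2.
Net change = +2 − (-4) = +6.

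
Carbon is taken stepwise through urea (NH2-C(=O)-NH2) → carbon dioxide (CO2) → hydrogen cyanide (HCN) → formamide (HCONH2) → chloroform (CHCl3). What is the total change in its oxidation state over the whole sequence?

-2

Carbon oxidation states along the series — urea: +4, carbon dioxide: +4, hydrogen cyanide: +2, formamide: +2, chloroform: +2.
Net change = +2 − (+4) = -2.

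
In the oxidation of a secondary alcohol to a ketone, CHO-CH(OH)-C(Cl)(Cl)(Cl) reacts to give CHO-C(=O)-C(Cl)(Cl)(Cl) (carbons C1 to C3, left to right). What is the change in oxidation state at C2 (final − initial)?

Before: C2 has 2 bonds to C, 1 bond to H, 1 bond to O → oxidation state 0.
After: C2 has 2 bonds to C, 2 bonds to O → oxidation state +2.
Δ = +2 − (0) = +2, so this is an oxidation at C2.

+2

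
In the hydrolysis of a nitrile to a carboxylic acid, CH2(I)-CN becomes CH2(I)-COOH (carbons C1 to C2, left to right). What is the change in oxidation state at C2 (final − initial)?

0

Before: C2 has 1 bond to C, 3 bonds to N → oxidation state +3.
After: C2 has 1 bond to C, 3 bonds to O → oxidation state +3.
Δ = +3 − (+3) = 0, so no net redox change at C2.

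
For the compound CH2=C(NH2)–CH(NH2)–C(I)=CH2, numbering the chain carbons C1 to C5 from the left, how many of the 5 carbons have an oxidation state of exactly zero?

1

Bonds to more-electronegative neighbours contribute +1 each, bonds to H or metals contribute −1 each, and C–C bonds contribute 0. Tallying each carbon:
C1: 2C, 2H → 0 − 2 = -2
C2: 3C, 1N → 0 + 1 = +1
C3: 2C, 1H, 1N → 0 − 1 + 1 = 0
C4: 3C, 1I → 0 + 1 = +1
C5: 2C, 2H → 0 − 2 = -2
1 carbon (C3) meets the condition.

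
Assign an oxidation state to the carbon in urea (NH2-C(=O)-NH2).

+4

Each bond to a more electronegative atom (O, N, halogen) counts +1, each bond to a less electronegative atom (H, metal, B, Si) counts −1, and each C–C bond counts 0.
The carbon has one bond to N (+1), a double bond to O (2×+1 = +2), one bond to N (+1).
Oxidation state = +1 + 2 + 1 = +4.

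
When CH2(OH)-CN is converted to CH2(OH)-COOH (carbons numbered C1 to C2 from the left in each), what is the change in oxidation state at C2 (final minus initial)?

Before: C2 has 1 bond to C, 3 bonds to N → oxidation state +3.
After: C2 has 1 bond to C, 3 bonds to O → oxidation state +3.
Δ = +3 − (+3) = 0, so no net redox change at C2.

0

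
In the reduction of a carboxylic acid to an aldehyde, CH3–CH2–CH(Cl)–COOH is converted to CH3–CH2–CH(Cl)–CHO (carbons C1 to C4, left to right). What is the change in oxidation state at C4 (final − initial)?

-2

Before: C4 has 1 bond to C, 3 bonds to O → oxidation state +3.
After: C4 has 1 bond to C, 1 bond to H, 2 bonds to O → oxidation state +1.
Δ = +1 − (+3) = -2, so this is a reduction at C4.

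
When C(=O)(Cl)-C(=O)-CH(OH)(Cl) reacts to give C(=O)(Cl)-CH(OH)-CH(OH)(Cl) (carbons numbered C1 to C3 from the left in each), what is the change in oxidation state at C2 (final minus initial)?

Before: C2 has 2 bonds to C, 2 bonds to O → oxidation state +2.
After: C2 has 2 bonds to C, 1 bond to H, 1 bond to O → oxidation state 0.
Δ = 0 − (+2) = -2, so this is a reduction at C2.

-2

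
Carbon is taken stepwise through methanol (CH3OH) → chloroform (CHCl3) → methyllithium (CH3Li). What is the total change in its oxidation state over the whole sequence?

Carbon oxidation states along the series — methanol: -2, chloroform: +2, methyllithium: -4.
Net change = -4 − (-2) = -2.

-2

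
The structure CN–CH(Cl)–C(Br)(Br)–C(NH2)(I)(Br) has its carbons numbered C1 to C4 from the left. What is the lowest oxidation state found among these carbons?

Each bond to a more electronegative atom (O, N, halogen) counts +1, each bond to a less electronegative atom (H, metal, B, Si) counts −1, and each C–C bond counts 0. Tallying each carbon:
C1: 1C, 3N → 0 + 3 = +3
C2: 2C, 1H, 1Cl → 0 − 1 + 1 = 0
C3: 2C, 2Br → 0 + 2 = +2
C4: 1C, 1N, 1Br, 1I → 0 + 1 + 1 + 1 = +3
The lowest value is 0.

0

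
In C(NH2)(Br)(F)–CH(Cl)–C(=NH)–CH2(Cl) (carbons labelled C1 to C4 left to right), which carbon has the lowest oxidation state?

C4

Count +1 for every bond to an atom more electronegative than carbon and −1 for every bond to one less electronegative; C–C bonds are 0. Tallying each carbon:
C1: 1C, 1N, 1F, 1Br → 0 + 1 + 1 + 1 = +3
C2: 2C, 1H, 1Cl → 0 − 1 + 1 = 0
C3: 2C, 2N → 0 + 2 = +2
C4: 1C, 2H, 1Cl → 0 − 2 + 1 = -1
The most reduced carbon is C4 at -1.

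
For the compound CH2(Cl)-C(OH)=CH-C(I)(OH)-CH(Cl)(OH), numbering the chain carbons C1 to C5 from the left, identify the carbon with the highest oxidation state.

C4

Assign +1 per bond to O/N/halogen, −1 per bond to H or an electropositive element, and 0 per bond to carbon. Tallying each carbon:
C1: 1C, 2H, 1Cl → 0 − 2 + 1 = -1
C2: 3C, 1O → 0 + 1 = +1
C3: 3C, 1H → 0 − 1 = -1
C4: 2C, 1O, 1I → 0 + 1 + 1 = +2
C5: 1C, 1H, 1O, 1Cl → 0 − 1 + 1 + 1 = +1
The most oxidised carbon is C4 at +2.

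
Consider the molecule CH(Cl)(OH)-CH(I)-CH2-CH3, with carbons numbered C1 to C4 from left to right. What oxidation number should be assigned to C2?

0

Assign +1 per bond to O/N/halogen, −1 per bond to H or an electropositive element, and 0 per bond to carbon.
C2 has one bond to C (0), one bond to C (0), one bond to I (+1), one bond to H (-1).
Oxidation state = 0 + 0 + 1 − 1 = 0.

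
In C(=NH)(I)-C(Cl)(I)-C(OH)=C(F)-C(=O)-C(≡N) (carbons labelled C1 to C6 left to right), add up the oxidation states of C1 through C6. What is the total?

Each bond to a more electronegative atom (O, N, halogen) counts +1, each bond to a less electronegative atom (H, metal, B, Si) counts −1, and each C–C bond counts 0. Tallying each carbon:
C1: 1C, 2N, 1I → 0 + 2 + 1 = +3
C2: 2C, 1Cl, 1I → 0 + 1 + 1 = +2
C3: 3C, 1O → 0 + 1 = +1
C4: 3C, 1F → 0 + 1 = +1
C5: 2C, 2O → 0 + 2 = +2
C6: 1C, 3N → 0 + 3 = +3
Sum = +3 + 2 + 1 + 1 + 2 + 3 = +12.

+12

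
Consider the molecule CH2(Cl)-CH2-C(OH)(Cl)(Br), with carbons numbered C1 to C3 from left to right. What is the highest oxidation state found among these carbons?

+3

Tallying each carbon's bonds:
C1: 1C, 2H, 1Cl → 0 − 2 + 1 = -1
C2: 2C, 2H → 0 − 2 = -2
C3: 1C, 1O, 1Cl, 1Br → 0 + 1 + 1 + 1 = +3
The highest value is +3.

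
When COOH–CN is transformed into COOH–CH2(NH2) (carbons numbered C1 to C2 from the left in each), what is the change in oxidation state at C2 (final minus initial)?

Before: C2 has 1 bond to C, 3 bonds to N → oxidation state +3.
After: C2 has 1 bond to C, 2 bonds to H, 1 bond to N → oxidation state -1.
Δ = -1 − (+3) = -4, so this is a reduction at C2.

-4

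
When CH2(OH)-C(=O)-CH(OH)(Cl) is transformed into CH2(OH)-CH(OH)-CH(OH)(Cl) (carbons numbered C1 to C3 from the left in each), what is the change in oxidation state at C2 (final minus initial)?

Before: C2 has 2 bonds to C, 2 bonds to O → oxidation state +2.
After: C2 has 2 bonds to C, 1 bond to H, 1 bond to O → oxidation state 0.
Δ = 0 − (+2) = -2, so this is a reduction at C2.

-2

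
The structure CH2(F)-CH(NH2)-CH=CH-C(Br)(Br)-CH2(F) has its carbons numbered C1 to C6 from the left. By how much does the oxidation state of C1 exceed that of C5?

-3

C1: 1C, 2H, 1F → 0 − 2 + 1 = -1
C5: 2C, 2Br → 0 + 2 = +2
Difference: -1 − (+2) = -3.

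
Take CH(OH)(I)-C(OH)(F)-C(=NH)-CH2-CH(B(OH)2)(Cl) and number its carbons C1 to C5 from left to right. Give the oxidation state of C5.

-1

Count +1 for every bond to an atom more electronegative than carbon and −1 for every bond to one less electronegative; C–C bonds are 0.
C5 has one bond to C (0), one bond to H (-1), one bond to B (-1), one bond to Cl (+1).
Oxidation state = 0 − 1 − 1 + 1 = -1.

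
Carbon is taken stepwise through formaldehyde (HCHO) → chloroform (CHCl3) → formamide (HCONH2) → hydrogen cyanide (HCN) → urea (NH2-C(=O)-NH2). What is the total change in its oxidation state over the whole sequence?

+4

Carbon oxidation states along the series — formaldehyde: 0, chloroform: +2, formamide: +2, hydrogen cyanide: +2, urea: +4.
Net change = +4 − (0) = +4.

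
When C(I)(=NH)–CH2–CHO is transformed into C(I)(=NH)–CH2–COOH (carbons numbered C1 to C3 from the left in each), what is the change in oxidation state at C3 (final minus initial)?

+2

Before: C3 has 1 bond to C, 1 bond to H, 2 bonds to O → oxidation state +1.
After: C3 has 1 bond to C, 3 bonds to O → oxidation state +3.
Δ = +3 − (+1) = +2, so this is an oxidation at C3.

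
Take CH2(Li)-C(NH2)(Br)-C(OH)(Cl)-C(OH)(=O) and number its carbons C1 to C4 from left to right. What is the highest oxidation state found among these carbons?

Each bond to a more electronegative atom (O, N, halogen) counts +1, each bond to a less electronegative atom (H, metal, B, Si) counts −1, and each C–C bond counts 0. Tallying each carbon:
C1: 1C, 2H, 1Li → 0 − 2 − 1 = -3
C2: 2C, 1N, 1Br → 0 + 1 + 1 = +2
C3: 2C, 1O, 1Cl → 0 + 1 + 1 = +2
C4: 1C, 3O → 0 + 3 = +3
The highest value is +3.

+3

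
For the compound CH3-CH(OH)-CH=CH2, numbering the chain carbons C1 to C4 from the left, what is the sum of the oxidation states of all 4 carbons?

-6

Tallying each carbon's bonds:
C1: 1C, 3H → 0 − 3 = -3
C2: 2C, 1H, 1O → 0 − 1 + 1 = 0
C3: 3C, 1H → 0 − 1 = -1
C4: 2C, 2H → 0 − 2 = -2
Sum = -3 + 0 − 1 − 2 = -6.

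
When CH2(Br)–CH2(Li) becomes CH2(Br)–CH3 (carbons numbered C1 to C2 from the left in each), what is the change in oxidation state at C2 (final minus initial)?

0

Before: C2 has 1 bond to C, 2 bonds to H, 1 bond to Li → oxidation state -3.
After: C2 has 1 bond to C, 3 bonds to H → oxidation state -3.
Δ = -3 − (-3) = 0, so no net redox change at C2.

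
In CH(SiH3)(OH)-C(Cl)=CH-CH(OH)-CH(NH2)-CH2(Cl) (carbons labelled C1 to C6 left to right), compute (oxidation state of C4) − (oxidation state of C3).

C4: 2C, 1H, 1O → 0 − 1 + 1 = 0
C3: 3C, 1H → 0 − 1 = -1
Difference: 0 − (-1) = +1.

+1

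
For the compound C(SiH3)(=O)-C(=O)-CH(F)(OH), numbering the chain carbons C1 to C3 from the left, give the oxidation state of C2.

+2

Count +1 for every bond to an atom more electronegative than carbon and −1 for every bond to one less electronegative; C–C bonds are 0.
C2 has one bond to C (0), one bond to C (0), a double bond to O (2×+1 = +2).
Oxidation state = 0 + 0 + 2 = +2.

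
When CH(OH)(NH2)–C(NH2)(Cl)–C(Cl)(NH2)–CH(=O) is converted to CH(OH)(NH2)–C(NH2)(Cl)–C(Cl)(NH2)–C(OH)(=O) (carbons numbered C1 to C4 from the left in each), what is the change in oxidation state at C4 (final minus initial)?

+2

Before: C4 has 1 bond to C, 1 bond to H, 2 bonds to O → oxidation state +1.
After: C4 has 1 bond to C, 3 bonds to O → oxidation state +3.
Δ = +3 − (+1) = +2, so this is an oxidation at C4.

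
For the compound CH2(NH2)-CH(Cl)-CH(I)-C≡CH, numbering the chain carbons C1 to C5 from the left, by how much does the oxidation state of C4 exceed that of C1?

+1

C4: 4C → 0 = 0
C1: 1C, 2H, 1N → 0 − 2 + 1 = -1
Difference: 0 − (-1) = +1.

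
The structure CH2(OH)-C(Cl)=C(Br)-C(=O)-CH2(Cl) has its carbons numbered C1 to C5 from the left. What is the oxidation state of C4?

+2

C4 has one bond to C (0), one bond to C (0), a double bond to O (2×+1 = +2).
Oxidation state = 0 + 0 + 2 = +2.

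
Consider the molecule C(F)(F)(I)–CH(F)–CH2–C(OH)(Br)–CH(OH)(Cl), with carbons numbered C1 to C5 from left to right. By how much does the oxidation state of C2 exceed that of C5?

-1

C2: 2C, 1H, 1F → 0 − 1 + 1 = 0
C5: 1C, 1H, 1O, 1Cl → 0 − 1 + 1 + 1 = +1
Difference: 0 − (+1) = -1.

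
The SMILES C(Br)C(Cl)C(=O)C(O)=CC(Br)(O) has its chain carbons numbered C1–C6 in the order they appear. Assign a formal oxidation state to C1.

-1

Count +1 for every bond to an atom more electronegative than carbon and −1 for every bond to one less electronegative; C–C bonds are 0.
C1 has one bond to C (0), one bond to H (-1), one bond to Br (+1), one bond to H (-1).
Oxidation state = 0 − 1 + 1 − 1 = -1.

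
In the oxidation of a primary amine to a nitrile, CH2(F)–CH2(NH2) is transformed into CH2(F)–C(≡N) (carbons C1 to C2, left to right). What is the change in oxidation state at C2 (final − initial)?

Before: C2 has 1 bond to C, 2 bonds to H, 1 bond to N → oxidation state -1.
After: C2 has 1 bond to C, 3 bonds to N → oxidation state +3.
Δ = +3 − (-1) = +4, so this is an oxidation at C2.

+4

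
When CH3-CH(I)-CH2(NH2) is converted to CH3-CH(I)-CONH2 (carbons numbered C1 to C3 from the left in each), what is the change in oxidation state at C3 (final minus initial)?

Before: C3 has 1 bond to C, 2 bonds to H, 1 bond to N → oxidation state -1.
After: C3 has 1 bond to C, 2 bonds to O, 1 bond to N → oxidation state +3.
Δ = +3 − (-1) = +4, so this is an oxidation at C3.

+4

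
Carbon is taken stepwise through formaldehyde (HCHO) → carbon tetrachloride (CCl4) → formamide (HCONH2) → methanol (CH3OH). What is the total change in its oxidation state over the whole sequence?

Carbon oxidation states along the series — formaldehyde: 0, carbon tetrachloride: +4, formamide: +2, methanol: -2.
Net change = -2 − (0) = -2.

-2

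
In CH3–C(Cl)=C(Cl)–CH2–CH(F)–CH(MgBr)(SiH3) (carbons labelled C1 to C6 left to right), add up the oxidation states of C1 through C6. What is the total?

-6

Assign +1 per bond to O/N/halogen, −1 per bond to H or an electropositive element, and 0 per bond to carbon. Tallying each carbon:
C1: 1C, 3H → 0 − 3 = -3
C2: 3C, 1Cl → 0 + 1 = +1
C3: 3C, 1Cl → 0 + 1 = +1
C4: 2C, 2H → 0 − 2 = -2
C5: 2C, 1H, 1F → 0 − 1 + 1 = 0
C6: 1C, 1H, 1Mg, 1Si → 0 − 1 − 1 − 1 = -3
Sum = -3 + 1 + 1 − 2 + 0 − 3 = -6.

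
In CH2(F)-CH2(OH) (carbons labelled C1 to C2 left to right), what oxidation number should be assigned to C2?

-1

Bonds to more-electronegative neighbours contribute +1 each, bonds to H or metals contribute −1 each, and C–C bonds contribute 0.
C2 has one bond to C (0), one bond to H (-1), one bond to H (-1), one bond to O (+1).
Oxidation state = 0 − 1 − 1 + 1 = -1.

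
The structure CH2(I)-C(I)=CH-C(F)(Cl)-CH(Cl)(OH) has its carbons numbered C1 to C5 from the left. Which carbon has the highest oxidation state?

Count +1 for every bond to an atom more electronegative than carbon and −1 for every bond to one less electronegative; C–C bonds are 0. Tallying each carbon:
C1: 1C, 2H, 1I → 0 − 2 + 1 = -1
C2: 3C, 1I → 0 + 1 = +1
C3: 3C, 1H → 0 − 1 = -1
C4: 2C, 1F, 1Cl → 0 + 1 + 1 = +2
C5: 1C, 1H, 1O, 1Cl → 0 − 1 + 1 + 1 = +1
The most oxidised carbon is C4 at +2.

C4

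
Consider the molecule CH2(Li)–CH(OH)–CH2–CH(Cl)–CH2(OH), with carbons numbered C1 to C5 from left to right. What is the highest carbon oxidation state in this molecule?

0

Assign +1 per bond to O/N/halogen, −1 per bond to H or an electropositive element, and 0 per bond to carbon. Tallying each carbon:
C1: 1C, 2H, 1Li → 0 − 2 − 1 = -3
C2: 2C, 1H, 1O → 0 − 1 + 1 = 0
C3: 2C, 2H → 0 − 2 = -2
C4: 2C, 1H, 1Cl → 0 − 1 + 1 = 0
C5: 1C, 2H, 1O → 0 − 2 + 1 = -1
The highest value is 0.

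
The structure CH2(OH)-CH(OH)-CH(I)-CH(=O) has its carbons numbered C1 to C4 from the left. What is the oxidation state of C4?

+1

C4 has one bond to C (0), a double bond to O (2×+1 = +2), one bond to H (-1).
Oxidation state = 0 + 2 − 1 = +1.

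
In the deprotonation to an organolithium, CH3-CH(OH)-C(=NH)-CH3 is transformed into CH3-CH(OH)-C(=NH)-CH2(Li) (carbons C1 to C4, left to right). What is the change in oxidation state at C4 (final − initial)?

Before: C4 has 1 bond to C, 3 bonds to H → oxidation state -3.
After: C4 has 1 bond to C, 2 bonds to H, 1 bond to Li → oxidation state -3.
Δ = -3 − (-3) = 0, so no net redox change at C4.

0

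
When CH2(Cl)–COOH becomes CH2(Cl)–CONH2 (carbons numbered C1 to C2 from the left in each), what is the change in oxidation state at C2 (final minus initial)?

Before: C2 has 1 bond to C, 3 bonds to O → oxidation state +3.
After: C2 has 1 bond to C, 2 bonds to O, 1 bond to N → oxidation state +3.
Δ = +3 − (+3) = 0, so no net redox change at C2.

0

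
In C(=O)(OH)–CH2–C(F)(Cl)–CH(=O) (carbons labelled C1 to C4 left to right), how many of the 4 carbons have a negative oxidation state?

1

Tallying each carbon's bonds:
C1: 1C, 3O → 0 + 3 = +3
C2: 2C, 2H → 0 − 2 = -2
C3: 2C, 1F, 1Cl → 0 + 1 + 1 = +2
C4: 1C, 1H, 2O → 0 − 1 + 2 = +1
1 carbon (C2) meets the condition.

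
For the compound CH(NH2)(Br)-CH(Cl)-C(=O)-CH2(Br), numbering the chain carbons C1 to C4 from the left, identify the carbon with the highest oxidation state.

Tallying each carbon's bonds:
C1: 1C, 1H, 1N, 1Br → 0 − 1 + 1 + 1 = +1
C2: 2C, 1H, 1Cl → 0 − 1 + 1 = 0
C3: 2C, 2O → 0 + 2 = +2
C4: 1C, 2H, 1Br → 0 − 2 + 1 = -1
The most oxidised carbon is C3 at +2.

C3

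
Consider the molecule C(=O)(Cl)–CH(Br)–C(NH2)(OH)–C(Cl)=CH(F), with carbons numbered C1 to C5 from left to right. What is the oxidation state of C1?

+3

C1 has one bond to C (0), a double bond to O (2×+1 = +2), one bond to Cl (+1).
Oxidation state = 0 + 2 + 1 = +3.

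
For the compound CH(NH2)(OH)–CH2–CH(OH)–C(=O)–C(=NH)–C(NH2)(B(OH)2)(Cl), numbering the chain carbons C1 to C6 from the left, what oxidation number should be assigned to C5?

C5 has one bond to C (0), one bond to C (0), a double bond to N (2×+1 = +2).
Oxidation state = 0 + 0 + 2 = +2.

+2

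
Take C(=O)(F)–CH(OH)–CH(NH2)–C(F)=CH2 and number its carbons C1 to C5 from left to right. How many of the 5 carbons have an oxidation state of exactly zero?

2

Tallying each carbon's bonds:
C1: 1C, 2O, 1F → 0 + 2 + 1 = +3
C2: 2C, 1H, 1O → 0 − 1 + 1 = 0
C3: 2C, 1H, 1N → 0 − 1 + 1 = 0
C4: 3C, 1F → 0 + 1 = +1
C5: 2C, 2H → 0 − 2 = -2
2 carbons (C2, C3) meet the condition.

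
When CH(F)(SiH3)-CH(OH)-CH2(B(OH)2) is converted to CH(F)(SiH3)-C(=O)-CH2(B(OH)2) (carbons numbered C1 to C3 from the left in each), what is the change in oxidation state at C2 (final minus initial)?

+2

Before: C2 has 2 bonds to C, 1 bond to H, 1 bond to O → oxidation state 0.
After: C2 has 2 bonds to C, 2 bonds to O → oxidation state +2.
Δ = +2 − (0) = +2, so this is an oxidation at C2.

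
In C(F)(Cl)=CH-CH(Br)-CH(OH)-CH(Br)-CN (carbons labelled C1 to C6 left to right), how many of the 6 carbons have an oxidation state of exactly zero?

3

Tallying each carbon's bonds:
C1: 2C, 1F, 1Cl → 0 + 1 + 1 = +2
C2: 3C, 1H → 0 − 1 = -1
C3: 2C, 1H, 1Br → 0 − 1 + 1 = 0
C4: 2C, 1H, 1O → 0 − 1 + 1 = 0
C5: 2C, 1H, 1Br → 0 − 1 + 1 = 0
C6: 1C, 3N → 0 + 3 = +3
3 carbons (C3, C4, C5) meet the condition.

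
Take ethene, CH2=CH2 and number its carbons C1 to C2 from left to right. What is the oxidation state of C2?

C2 has one bond to H (-1), one bond to H (-1), a double bond to C (2×0 = 0).
Oxidation state = -1 − 1 + 0 = -2.

-2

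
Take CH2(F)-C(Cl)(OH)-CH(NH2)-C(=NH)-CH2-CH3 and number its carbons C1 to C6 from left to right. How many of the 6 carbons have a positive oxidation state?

2

Each bond to a more electronegative atom (O, N, halogen) counts +1, each bond to a less electronegative atom (H, metal, B, Si) counts −1, and each C–C bond counts 0. Tallying each carbon:
C1: 1C, 2H, 1F → 0 − 2 + 1 = -1
C2: 2C, 1O, 1Cl → 0 + 1 + 1 = +2
C3: 2C, 1H, 1N → 0 − 1 + 1 = 0
C4: 2C, 2N → 0 + 2 = +2
C5: 2C, 2H → 0 − 2 = -2
C6: 1C, 3H → 0 − 3 = -3
2 carbons (C2, C4) meet the condition.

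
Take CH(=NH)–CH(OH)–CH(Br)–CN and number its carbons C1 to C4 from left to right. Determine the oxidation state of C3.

0

Bonds to more-electronegative neighbours contribute +1 each, bonds to H or metals contribute −1 each, and C–C bonds contribute 0.
C3 has one bond to C (0), one bond to C (0), one bond to H (-1), one bond to Br (+1).
Oxidation state = 0 + 0 − 1 + 1 = 0.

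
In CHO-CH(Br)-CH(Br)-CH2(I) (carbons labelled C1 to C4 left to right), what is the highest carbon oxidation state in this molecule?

Tallying each carbon's bonds:
C1: 1C, 1H, 2O → 0 − 1 + 2 = +1
C2: 2C, 1H, 1Br → 0 − 1 + 1 = 0
C3: 2C, 1H, 1Br → 0 − 1 + 1 = 0
C4: 1C, 2H, 1I → 0 − 2 + 1 = -1
The highest value is +1.

+1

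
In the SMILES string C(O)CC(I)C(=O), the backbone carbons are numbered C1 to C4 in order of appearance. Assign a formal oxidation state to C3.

0

C3 has one bond to C (0), one bond to C (0), one bond to I (+1), one bond to H (-1).
Oxidation state = 0 + 0 + 1 − 1 = 0.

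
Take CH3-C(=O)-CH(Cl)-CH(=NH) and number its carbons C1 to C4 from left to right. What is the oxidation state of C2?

C2 has one bond to C (0), one bond to C (0), a double bond to O (2×+1 = +2).
Oxidation state = 0 + 0 + 2 = +2.

+2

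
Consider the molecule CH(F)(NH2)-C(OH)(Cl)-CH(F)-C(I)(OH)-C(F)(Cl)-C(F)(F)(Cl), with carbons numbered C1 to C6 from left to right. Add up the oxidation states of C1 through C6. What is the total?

Tallying each carbon's bonds:
C1: 1C, 1H, 1N, 1F → 0 − 1 + 1 + 1 = +1
C2: 2C, 1O, 1Cl → 0 + 1 + 1 = +2
C3: 2C, 1H, 1F → 0 − 1 + 1 = 0
C4: 2C, 1O, 1I → 0 + 1 + 1 = +2
C5: 2C, 1F, 1Cl → 0 + 1 + 1 = +2
C6: 1C, 2F, 1Cl → 0 + 2 + 1 = +3
Sum = +1 + 2 + 0 + 2 + 2 + 3 = +10.

+10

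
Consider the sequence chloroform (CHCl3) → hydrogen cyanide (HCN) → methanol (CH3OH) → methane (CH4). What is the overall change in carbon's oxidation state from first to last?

Carbon oxidation states along the series — chloroform: +2, hydrogen cyanide: +2, methanol: -2, methane: -4.
Net change = -4 − (+2) = -6.

-6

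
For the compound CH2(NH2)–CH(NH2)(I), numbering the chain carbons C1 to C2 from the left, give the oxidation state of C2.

+1

C2 has one bond to C (0), one bond to N (+1), one bond to I (+1), one bond to H (-1).
Oxidation state = 0 + 1 + 1 − 1 = +1.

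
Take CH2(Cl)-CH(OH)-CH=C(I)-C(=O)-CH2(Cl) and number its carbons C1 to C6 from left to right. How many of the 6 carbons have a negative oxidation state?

3

Each bond to a more electronegative atom (O, N, halogen) counts +1, each bond to a less electronegative atom (H, metal, B, Si) counts −1, and each C–C bond counts 0. Tallying each carbon:
C1: 1C, 2H, 1Cl → 0 − 2 + 1 = -1
C2: 2C, 1H, 1O → 0 − 1 + 1 = 0
C3: 3C, 1H → 0 − 1 = -1
C4: 3C, 1I → 0 + 1 = +1
C5: 2C, 2O → 0 + 2 = +2
C6: 1C, 2H, 1Cl → 0 − 2 + 1 = -1
3 carbons (C1, C3, C6) meet the condition.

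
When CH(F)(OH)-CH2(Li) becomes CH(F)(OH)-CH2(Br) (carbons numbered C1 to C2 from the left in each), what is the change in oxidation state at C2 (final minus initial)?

Before: C2 has 1 bond to C, 2 bonds to H, 1 bond to Li → oxidation state -3.
After: C2 has 1 bond to C, 2 bonds to H, 1 bond to Br → oxidation state -1.
Δ = -1 − (-3) = +2, so this is an oxidation at C2.

+2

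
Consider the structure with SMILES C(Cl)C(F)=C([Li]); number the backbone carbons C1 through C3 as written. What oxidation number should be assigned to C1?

Count +1 for every bond to an atom more electronegative than carbon and −1 for every bond to one less electronegative; C–C bonds are 0.
C1 has one bond to C (0), one bond to Cl (+1), one bond to H (-1), one bond to H (-1).
Oxidation state = 0 + 1 − 1 − 1 = -1.

-1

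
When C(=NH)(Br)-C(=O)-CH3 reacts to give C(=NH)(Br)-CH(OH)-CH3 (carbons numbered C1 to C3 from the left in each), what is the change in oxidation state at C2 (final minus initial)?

-2

Before: C2 has 2 bonds to C, 2 bonds to O → oxidation state +2.
After: C2 has 2 bonds to C, 1 bond to H, 1 bond to O → oxidation state 0.
Δ = 0 − (+2) = -2, so this is a reduction at C2.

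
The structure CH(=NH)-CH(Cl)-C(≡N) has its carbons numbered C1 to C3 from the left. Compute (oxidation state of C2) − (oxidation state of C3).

-3

C2: 2C, 1H, 1Cl → 0 − 1 + 1 = 0
C3: 1C, 3N → 0 + 3 = +3
Difference: 0 − (+3) = -3.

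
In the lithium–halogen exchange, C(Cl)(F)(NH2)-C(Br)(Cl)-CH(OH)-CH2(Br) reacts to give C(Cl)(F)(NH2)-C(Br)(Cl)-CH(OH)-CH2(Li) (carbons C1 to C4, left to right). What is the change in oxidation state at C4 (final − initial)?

Before: C4 has 1 bond to C, 2 bonds to H, 1 bond to Br → oxidation state -1.
After: C4 has 1 bond to C, 2 bonds to H, 1 bond to Li → oxidation state -3.
Δ = -3 − (-1) = -2, so this is a reduction at C4.

-2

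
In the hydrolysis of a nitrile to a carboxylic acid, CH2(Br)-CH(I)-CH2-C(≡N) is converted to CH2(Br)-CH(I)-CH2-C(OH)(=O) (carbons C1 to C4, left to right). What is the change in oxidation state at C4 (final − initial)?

Before: C4 has 1 bond to C, 3 bonds to N → oxidation state +3.
After: C4 has 1 bond to C, 3 bonds to O → oxidation state +3.
Δ = +3 − (+3) = 0, so no net redox change at C4.

0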